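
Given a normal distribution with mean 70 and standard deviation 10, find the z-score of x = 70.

0

Step 1: Recall the z-score formula: z = (x - mu) / sigma
Step 2: Substitute values: z = (70 - 70) / 10
Step 3: z = 0 / 10 = 0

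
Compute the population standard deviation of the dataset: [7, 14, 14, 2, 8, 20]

5.8428

Step 1: Compute the mean: 10.8333
Step 2: Sum of squared deviations from the mean: 204.8333
Step 3: Population variance = 204.8333 / 6 = 34.1389
Step 4: Standard deviation = sqrt(34.1389) = 5.8428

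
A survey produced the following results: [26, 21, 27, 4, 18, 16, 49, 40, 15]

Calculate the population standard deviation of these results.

12.8409

Step 1: Compute the mean: 24
Step 2: Sum of squared deviations from the mean: 1484
Step 3: Population variance = 1484 / 9 = 164.8889
Step 4: Standard deviation = sqrt(164.8889) = 12.8409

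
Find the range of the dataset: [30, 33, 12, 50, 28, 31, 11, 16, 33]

39

Step 1: Identify the maximum value: max = 50
Step 2: Identify the minimum value: min = 11
Step 3: Range = max - min = 50 - 11 = 39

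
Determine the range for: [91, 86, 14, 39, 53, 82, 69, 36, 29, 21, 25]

77

Step 1: Identify the maximum value: max = 91
Step 2: Identify the minimum value: min = 14
Step 3: Range = max - min = 91 - 14 = 77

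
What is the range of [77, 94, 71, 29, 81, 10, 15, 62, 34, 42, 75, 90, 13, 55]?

84

Step 1: Identify the maximum value: max = 94
Step 2: Identify the minimum value: min = 10
Step 3: Range = max - min = 94 - 10 = 84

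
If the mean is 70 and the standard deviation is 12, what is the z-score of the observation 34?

-3

Step 1: Recall the z-score formula: z = (x - mu) / sigma
Step 2: Substitute values: z = (34 - 70) / 12
Step 3: z = -36 / 12 = -3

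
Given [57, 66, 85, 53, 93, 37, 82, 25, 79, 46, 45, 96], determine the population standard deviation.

22.291

Step 1: Compute the mean: 63.6667
Step 2: Sum of squared deviations from the mean: 5962.6667
Step 3: Population variance = 5962.6667 / 12 = 496.8889
Step 4: Standard deviation = sqrt(496.8889) = 22.291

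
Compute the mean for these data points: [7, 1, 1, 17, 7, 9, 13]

7.8571

Step 1: Sum all values: 7 + 1 + 1 + 17 + 7 + 9 + 13 = 55
Step 2: Count the number of values: n = 7
Step 3: Mean = sum / n = 55 / 7 = 7.8571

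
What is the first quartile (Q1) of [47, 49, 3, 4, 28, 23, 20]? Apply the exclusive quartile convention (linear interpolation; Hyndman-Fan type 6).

4

Step 1: Sort the data: [3, 4, 20, 23, 28, 47, 49]
Step 2: n = 7
Step 3: Using the exclusive quartile method:
  Q1 = 4
  Q2 (median) = 23
  Q3 = 47
  IQR = Q3 - Q1 = 47 - 4 = 43
Step 4: Q1 = 4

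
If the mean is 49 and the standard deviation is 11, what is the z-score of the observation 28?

-1.9091

Step 1: Recall the z-score formula: z = (x - mu) / sigma
Step 2: Substitute values: z = (28 - 49) / 11
Step 3: z = -21 / 11 = -1.9091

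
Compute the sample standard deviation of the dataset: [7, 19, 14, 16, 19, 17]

4.5019

Step 1: Compute the mean: 15.3333
Step 2: Sum of squared deviations from the mean: 101.3333
Step 3: Sample variance = 101.3333 / 5 = 20.2667
Step 4: Standard deviation = sqrt(20.2667) = 4.5019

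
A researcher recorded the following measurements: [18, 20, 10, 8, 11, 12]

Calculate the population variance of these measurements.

18.8056

Step 1: Compute the mean: (18 + 20 + 10 + 8 + 11 + 12) / 6 = 13.1667
Step 2: Compute squared deviations from the mean:
  (18 - 13.1667)^2 = 23.3611
  (20 - 13.1667)^2 = 46.6944
  (10 - 13.1667)^2 = 10.0278
  (8 - 13.1667)^2 = 26.6944
  (11 - 13.1667)^2 = 4.6944
  (12 - 13.1667)^2 = 1.3611
Step 3: Sum of squared deviations = 112.8333
Step 4: Population variance = 112.8333 / 6 = 18.8056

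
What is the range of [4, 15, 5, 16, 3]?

13

Step 1: Identify the maximum value: max = 16
Step 2: Identify the minimum value: min = 3
Step 3: Range = max - min = 16 - 3 = 13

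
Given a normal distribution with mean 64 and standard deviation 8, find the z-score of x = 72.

1

Step 1: Recall the z-score formula: z = (x - mu) / sigma
Step 2: Substitute values: z = (72 - 64) / 8
Step 3: z = 8 / 8 = 1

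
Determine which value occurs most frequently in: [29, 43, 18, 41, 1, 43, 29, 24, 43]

43

Step 1: Count the frequency of each value:
  1: appears 1 time(s)
  18: appears 1 time(s)
  24: appears 1 time(s)
  29: appears 2 time(s)
  41: appears 1 time(s)
  43: appears 3 time(s)
Step 2: The value 43 appears most frequently (3 times).
Step 3: Mode = 43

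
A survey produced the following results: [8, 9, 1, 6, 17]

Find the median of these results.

8

Step 1: Sort the data in ascending order: [1, 6, 8, 9, 17]
Step 2: The number of values is n = 5.
Step 3: Since n is odd, the median is the middle value at position 3: 8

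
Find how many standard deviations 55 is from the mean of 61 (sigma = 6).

-1

Step 1: Recall the z-score formula: z = (x - mu) / sigma
Step 2: Substitute values: z = (55 - 61) / 6
Step 3: z = -6 / 6 = -1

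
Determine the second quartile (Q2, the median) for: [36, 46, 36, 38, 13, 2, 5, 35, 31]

35

Step 1: Sort the data: [2, 5, 13, 31, 35, 36, 36, 38, 46]
Step 2: n = 9
Step 3: Q2 is the median. Since n is odd, it is the middle value at position 5: 35
Step 4: Q2 = 35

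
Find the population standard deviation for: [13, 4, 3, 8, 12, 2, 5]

4.0608

Step 1: Compute the mean: 6.7143
Step 2: Sum of squared deviations from the mean: 115.4286
Step 3: Population variance = 115.4286 / 7 = 16.4898
Step 4: Standard deviation = sqrt(16.4898) = 4.0608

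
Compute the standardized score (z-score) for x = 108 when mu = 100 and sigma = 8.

1

Step 1: Recall the z-score formula: z = (x - mu) / sigma
Step 2: Substitute values: z = (108 - 100) / 8
Step 3: z = 8 / 8 = 1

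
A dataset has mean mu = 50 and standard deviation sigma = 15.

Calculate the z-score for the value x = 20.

-2

Step 1: Recall the z-score formula: z = (x - mu) / sigma
Step 2: Substitute values: z = (20 - 50) / 15
Step 3: z = -30 / 15 = -2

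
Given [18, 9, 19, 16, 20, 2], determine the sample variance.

50

Step 1: Compute the mean: (18 + 9 + 19 + 16 + 20 + 2) / 6 = 14
Step 2: Compute squared deviations from the mean:
  (18 - 14)^2 = 16
  (9 - 14)^2 = 25
  (19 - 14)^2 = 25
  (16 - 14)^2 = 4
  (20 - 14)^2 = 36
  (2 - 14)^2 = 144
Step 3: Sum of squared deviations = 250
Step 4: Sample variance = 250 / 5 = 50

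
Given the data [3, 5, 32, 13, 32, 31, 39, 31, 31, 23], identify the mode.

31

Step 1: Count the frequency of each value:
  3: appears 1 time(s)
  5: appears 1 time(s)
  13: appears 1 time(s)
  23: appears 1 time(s)
  31: appears 3 time(s)
  32: appears 2 time(s)
  39: appears 1 time(s)
Step 2: The value 31 appears most frequently (3 times).
Step 3: Mode = 31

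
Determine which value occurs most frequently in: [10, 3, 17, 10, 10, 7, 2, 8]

10

Step 1: Count the frequency of each value:
  2: appears 1 time(s)
  3: appears 1 time(s)
  7: appears 1 time(s)
  8: appears 1 time(s)
  10: appears 3 time(s)
  17: appears 1 time(s)
Step 2: The value 10 appears most frequently (3 times).
Step 3: Mode = 10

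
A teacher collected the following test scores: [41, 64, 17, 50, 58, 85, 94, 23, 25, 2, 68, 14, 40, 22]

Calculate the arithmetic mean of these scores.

43.0714

Step 1: Sum all values: 41 + 64 + 17 + 50 + 58 + 85 + 94 + 23 + 25 + 2 + 68 + 14 + 40 + 22 = 603
Step 2: Count the number of values: n = 14
Step 3: Mean = sum / n = 603 / 14 = 43.0714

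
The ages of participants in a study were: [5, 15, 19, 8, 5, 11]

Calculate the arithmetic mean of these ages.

10.5

Step 1: Sum all values: 5 + 15 + 19 + 8 + 5 + 11 = 63
Step 2: Count the number of values: n = 6
Step 3: Mean = sum / n = 63 / 6 = 10.5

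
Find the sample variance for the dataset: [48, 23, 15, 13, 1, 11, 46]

323.9524

Step 1: Compute the mean: (48 + 23 + 15 + 13 + 1 + 11 + 46) / 7 = 22.4286
Step 2: Compute squared deviations from the mean:
  (48 - 22.4286)^2 = 653.898
  (23 - 22.4286)^2 = 0.3265
  (15 - 22.4286)^2 = 55.1837
  (13 - 22.4286)^2 = 88.898
  (1 - 22.4286)^2 = 459.1837
  (11 - 22.4286)^2 = 130.6122
  (46 - 22.4286)^2 = 555.6122
Step 3: Sum of squared deviations = 1943.7143
Step 4: Sample variance = 1943.7143 / 6 = 323.9524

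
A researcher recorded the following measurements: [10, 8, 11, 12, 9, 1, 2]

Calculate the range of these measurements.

11

Step 1: Identify the maximum value: max = 12
Step 2: Identify the minimum value: min = 1
Step 3: Range = max - min = 12 - 1 = 11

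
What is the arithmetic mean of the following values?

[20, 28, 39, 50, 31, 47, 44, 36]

36.875

Step 1: Sum all values: 20 + 28 + 39 + 50 + 31 + 47 + 44 + 36 = 295
Step 2: Count the number of values: n = 8
Step 3: Mean = sum / n = 295 / 8 = 36.875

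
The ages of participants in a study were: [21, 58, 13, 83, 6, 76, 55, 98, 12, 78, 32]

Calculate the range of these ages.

92

Step 1: Identify the maximum value: max = 98
Step 2: Identify the minimum value: min = 6
Step 3: Range = max - min = 98 - 6 = 92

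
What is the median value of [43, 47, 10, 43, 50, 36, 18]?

43

Step 1: Sort the data in ascending order: [10, 18, 36, 43, 43, 47, 50]
Step 2: The number of values is n = 7.
Step 3: Since n is odd, the median is the middle value at position 4: 43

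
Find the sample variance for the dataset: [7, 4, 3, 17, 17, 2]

47.8667

Step 1: Compute the mean: (7 + 4 + 3 + 17 + 17 + 2) / 6 = 8.3333
Step 2: Compute squared deviations from the mean:
  (7 - 8.3333)^2 = 1.7778
  (4 - 8.3333)^2 = 18.7778
  (3 - 8.3333)^2 = 28.4444
  (17 - 8.3333)^2 = 75.1111
  (17 - 8.3333)^2 = 75.1111
  (2 - 8.3333)^2 = 40.1111
Step 3: Sum of squared deviations = 239.3333
Step 4: Sample variance = 239.3333 / 5 = 47.8667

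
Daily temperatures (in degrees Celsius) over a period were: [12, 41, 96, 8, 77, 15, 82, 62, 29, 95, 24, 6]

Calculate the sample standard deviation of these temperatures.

34.8646

Step 1: Compute the mean: 45.5833
Step 2: Sum of squared deviations from the mean: 13370.9167
Step 3: Sample variance = 13370.9167 / 11 = 1215.5379
Step 4: Standard deviation = sqrt(1215.5379) = 34.8646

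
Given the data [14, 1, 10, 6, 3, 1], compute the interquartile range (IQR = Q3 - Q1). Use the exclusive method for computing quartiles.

10

Step 1: Sort the data: [1, 1, 3, 6, 10, 14]
Step 2: n = 6
Step 3: Using the exclusive quartile method:
  Q1 = 1
  Q2 (median) = 4.5
  Q3 = 11
  IQR = Q3 - Q1 = 11 - 1 = 10
Step 4: IQR = 10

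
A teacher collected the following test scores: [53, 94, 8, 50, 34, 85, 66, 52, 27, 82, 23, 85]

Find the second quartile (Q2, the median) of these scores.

52.5

Step 1: Sort the data: [8, 23, 27, 34, 50, 52, 53, 66, 82, 85, 85, 94]
Step 2: n = 12
Step 3: Q2 is the median. Since n is even, it is the average of the values at positions 6 and 7:
  Q2 = (52 + 53) / 2 = 52.5
Step 4: Q2 = 52.5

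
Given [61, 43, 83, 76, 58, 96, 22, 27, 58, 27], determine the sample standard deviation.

25.3002

Step 1: Compute the mean: 55.1
Step 2: Sum of squared deviations from the mean: 5760.9
Step 3: Sample variance = 5760.9 / 9 = 640.1
Step 4: Standard deviation = sqrt(640.1) = 25.3002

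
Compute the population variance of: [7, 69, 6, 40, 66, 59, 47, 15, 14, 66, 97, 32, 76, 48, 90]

810.6933

Step 1: Compute the mean: (7 + 69 + 6 + 40 + 66 + 59 + 47 + 15 + 14 + 66 + 97 + 32 + 76 + 48 + 90) / 15 = 48.8
Step 2: Compute squared deviations from the mean:
  (7 - 48.8)^2 = 1747.24
  (69 - 48.8)^2 = 408.04
  (6 - 48.8)^2 = 1831.84
  (40 - 48.8)^2 = 77.44
  (66 - 48.8)^2 = 295.84
  (59 - 48.8)^2 = 104.04
  (47 - 48.8)^2 = 3.24
  (15 - 48.8)^2 = 1142.44
  (14 - 48.8)^2 = 1211.04
  (66 - 48.8)^2 = 295.84
  (97 - 48.8)^2 = 2323.24
  (32 - 48.8)^2 = 282.24
  (76 - 48.8)^2 = 739.84
  (48 - 48.8)^2 = 0.64
  (90 - 48.8)^2 = 1697.44
Step 3: Sum of squared deviations = 12160.4
Step 4: Population variance = 12160.4 / 15 = 810.6933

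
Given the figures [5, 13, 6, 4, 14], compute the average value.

8.4

Step 1: Sum all values: 5 + 13 + 6 + 4 + 14 = 42
Step 2: Count the number of values: n = 5
Step 3: Mean = sum / n = 42 / 5 = 8.4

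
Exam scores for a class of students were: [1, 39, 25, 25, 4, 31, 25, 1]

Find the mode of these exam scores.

25

Step 1: Count the frequency of each value:
  1: appears 2 time(s)
  4: appears 1 time(s)
  25: appears 3 time(s)
  31: appears 1 time(s)
  39: appears 1 time(s)
Step 2: The value 25 appears most frequently (3 times).
Step 3: Mode = 25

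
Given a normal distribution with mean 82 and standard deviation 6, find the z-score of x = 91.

1.5

Step 1: Recall the z-score formula: z = (x - mu) / sigma
Step 2: Substitute values: z = (91 - 82) / 6
Step 3: z = 9 / 6 = 1.5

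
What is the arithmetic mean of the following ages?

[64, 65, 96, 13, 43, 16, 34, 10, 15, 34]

39

Step 1: Sum all values: 64 + 65 + 96 + 13 + 43 + 16 + 34 + 10 + 15 + 34 = 390
Step 2: Count the number of values: n = 10
Step 3: Mean = sum / n = 390 / 10 = 39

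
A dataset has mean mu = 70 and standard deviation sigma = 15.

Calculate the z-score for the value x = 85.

1

Step 1: Recall the z-score formula: z = (x - mu) / sigma
Step 2: Substitute values: z = (85 - 70) / 15
Step 3: z = 15 / 15 = 1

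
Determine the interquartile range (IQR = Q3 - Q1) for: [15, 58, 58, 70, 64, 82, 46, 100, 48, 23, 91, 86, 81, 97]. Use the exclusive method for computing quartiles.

39.75

Step 1: Sort the data: [15, 23, 46, 48, 58, 58, 64, 70, 81, 82, 86, 91, 97, 100]
Step 2: n = 14
Step 3: Using the exclusive quartile method:
  Q1 = 47.5
  Q2 (median) = 67
  Q3 = 87.25
  IQR = Q3 - Q1 = 87.25 - 47.5 = 39.75
Step 4: IQR = 39.75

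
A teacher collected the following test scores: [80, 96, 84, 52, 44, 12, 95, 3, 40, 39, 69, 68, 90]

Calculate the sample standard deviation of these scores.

30.6201

Step 1: Compute the mean: 59.3846
Step 2: Sum of squared deviations from the mean: 11251.0769
Step 3: Sample variance = 11251.0769 / 12 = 937.5897
Step 4: Standard deviation = sqrt(937.5897) = 30.6201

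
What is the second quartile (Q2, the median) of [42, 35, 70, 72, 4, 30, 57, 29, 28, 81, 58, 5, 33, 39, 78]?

39

Step 1: Sort the data: [4, 5, 28, 29, 30, 33, 35, 39, 42, 57, 58, 70, 72, 78, 81]
Step 2: n = 15
Step 3: Q2 is the median. Since n is odd, it is the middle value at position 8: 39
Step 4: Q2 = 39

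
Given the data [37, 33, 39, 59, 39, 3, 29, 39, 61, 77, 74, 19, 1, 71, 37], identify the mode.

39

Step 1: Count the frequency of each value:
  1: appears 1 time(s)
  3: appears 1 time(s)
  19: appears 1 time(s)
  29: appears 1 time(s)
  33: appears 1 time(s)
  37: appears 2 time(s)
  39: appears 3 time(s)
  59: appears 1 time(s)
  61: appears 1 time(s)
  71: appears 1 time(s)
  74: appears 1 time(s)
  77: appears 1 time(s)
Step 2: The value 39 appears most frequently (3 times).
Step 3: Mode = 39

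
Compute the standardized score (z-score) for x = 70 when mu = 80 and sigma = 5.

-2

Step 1: Recall the z-score formula: z = (x - mu) / sigma
Step 2: Substitute values: z = (70 - 80) / 5
Step 3: z = -10 / 5 = -2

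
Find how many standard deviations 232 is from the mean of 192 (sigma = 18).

2.2222

Step 1: Recall the z-score formula: z = (x - mu) / sigma
Step 2: Substitute values: z = (232 - 192) / 18
Step 3: z = 40 / 18 = 2.2222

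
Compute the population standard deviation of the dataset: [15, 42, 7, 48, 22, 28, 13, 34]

13.5779

Step 1: Compute the mean: 26.125
Step 2: Sum of squared deviations from the mean: 1474.875
Step 3: Population variance = 1474.875 / 8 = 184.3594
Step 4: Standard deviation = sqrt(184.3594) = 13.5779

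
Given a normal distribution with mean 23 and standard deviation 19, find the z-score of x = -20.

-2.2632

Step 1: Recall the z-score formula: z = (x - mu) / sigma
Step 2: Substitute values: z = (-20 - 23) / 19
Step 3: z = -43 / 19 = -2.2632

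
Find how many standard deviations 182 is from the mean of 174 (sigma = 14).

0.5714

Step 1: Recall the z-score formula: z = (x - mu) / sigma
Step 2: Substitute values: z = (182 - 174) / 14
Step 3: z = 8 / 14 = 0.5714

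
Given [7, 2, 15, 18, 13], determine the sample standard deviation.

6.442

Step 1: Compute the mean: 11
Step 2: Sum of squared deviations from the mean: 166
Step 3: Sample variance = 166 / 4 = 41.5
Step 4: Standard deviation = sqrt(41.5) = 6.442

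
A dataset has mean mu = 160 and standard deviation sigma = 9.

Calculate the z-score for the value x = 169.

1

Step 1: Recall the z-score formula: z = (x - mu) / sigma
Step 2: Substitute values: z = (169 - 160) / 9
Step 3: z = 9 / 9 = 1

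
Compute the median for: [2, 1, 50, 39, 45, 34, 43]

39

Step 1: Sort the data in ascending order: [1, 2, 34, 39, 43, 45, 50]
Step 2: The number of values is n = 7.
Step 3: Since n is odd, the median is the middle value at position 4: 39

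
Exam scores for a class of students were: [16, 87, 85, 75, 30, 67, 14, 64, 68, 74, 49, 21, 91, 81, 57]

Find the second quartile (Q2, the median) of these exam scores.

67

Step 1: Sort the data: [14, 16, 21, 30, 49, 57, 64, 67, 68, 74, 75, 81, 85, 87, 91]
Step 2: n = 15
Step 3: Q2 is the median. Since n is odd, it is the middle value at position 8: 67
Step 4: Q2 = 67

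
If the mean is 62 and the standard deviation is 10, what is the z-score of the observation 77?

1.5

Step 1: Recall the z-score formula: z = (x - mu) / sigma
Step 2: Substitute values: z = (77 - 62) / 10
Step 3: z = 15 / 10 = 1.5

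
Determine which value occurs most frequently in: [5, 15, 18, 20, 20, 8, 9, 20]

20

Step 1: Count the frequency of each value:
  5: appears 1 time(s)
  8: appears 1 time(s)
  9: appears 1 time(s)
  15: appears 1 time(s)
  18: appears 1 time(s)
  20: appears 3 time(s)
Step 2: The value 20 appears most frequently (3 times).
Step 3: Mode = 20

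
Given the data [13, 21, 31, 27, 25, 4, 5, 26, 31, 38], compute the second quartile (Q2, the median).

25.5

Step 1: Sort the data: [4, 5, 13, 21, 25, 26, 27, 31, 31, 38]
Step 2: n = 10
Step 3: Q2 is the median. Since n is even, it is the average of the values at positions 5 and 6:
  Q2 = (25 + 26) / 2 = 25.5
Step 4: Q2 = 25.5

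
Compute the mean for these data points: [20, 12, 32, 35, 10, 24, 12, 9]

19.25

Step 1: Sum all values: 20 + 12 + 32 + 35 + 10 + 24 + 12 + 9 = 154
Step 2: Count the number of values: n = 8
Step 3: Mean = sum / n = 154 / 8 = 19.25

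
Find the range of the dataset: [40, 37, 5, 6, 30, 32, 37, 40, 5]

35

Step 1: Identify the maximum value: max = 40
Step 2: Identify the minimum value: min = 5
Step 3: Range = max - min = 40 - 5 = 35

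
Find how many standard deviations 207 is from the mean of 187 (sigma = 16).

1.25

Step 1: Recall the z-score formula: z = (x - mu) / sigma
Step 2: Substitute values: z = (207 - 187) / 16
Step 3: z = 20 / 16 = 1.25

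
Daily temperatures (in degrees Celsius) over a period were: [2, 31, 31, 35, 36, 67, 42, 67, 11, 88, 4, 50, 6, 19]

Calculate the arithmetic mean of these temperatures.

34.9286

Step 1: Sum all values: 2 + 31 + 31 + 35 + 36 + 67 + 42 + 67 + 11 + 88 + 4 + 50 + 6 + 19 = 489
Step 2: Count the number of values: n = 14
Step 3: Mean = sum / n = 489 / 14 = 34.9286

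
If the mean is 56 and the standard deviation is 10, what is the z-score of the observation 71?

1.5

Step 1: Recall the z-score formula: z = (x - mu) / sigma
Step 2: Substitute values: z = (71 - 56) / 10
Step 3: z = 15 / 10 = 1.5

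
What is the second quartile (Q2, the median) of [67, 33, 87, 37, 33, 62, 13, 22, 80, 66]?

49.5

Step 1: Sort the data: [13, 22, 33, 33, 37, 62, 66, 67, 80, 87]
Step 2: n = 10
Step 3: Q2 is the median. Since n is even, it is the average of the values at positions 5 and 6:
  Q2 = (37 + 62) / 2 = 49.5
Step 4: Q2 = 49.5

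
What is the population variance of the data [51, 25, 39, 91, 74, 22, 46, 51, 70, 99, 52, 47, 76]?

509.9763

Step 1: Compute the mean: (51 + 25 + 39 + 91 + 74 + 22 + 46 + 51 + 70 + 99 + 52 + 47 + 76) / 13 = 57.1538
Step 2: Compute squared deviations from the mean:
  (51 - 57.1538)^2 = 37.8698
  (25 - 57.1538)^2 = 1033.8698
  (39 - 57.1538)^2 = 329.5621
  (91 - 57.1538)^2 = 1145.5621
  (74 - 57.1538)^2 = 283.7929
  (22 - 57.1538)^2 = 1235.7929
  (46 - 57.1538)^2 = 124.4083
  (51 - 57.1538)^2 = 37.8698
  (70 - 57.1538)^2 = 165.0237
  (99 - 57.1538)^2 = 1751.1006
  (52 - 57.1538)^2 = 26.5621
  (47 - 57.1538)^2 = 103.1006
  (76 - 57.1538)^2 = 355.1775
Step 3: Sum of squared deviations = 6629.6923
Step 4: Population variance = 6629.6923 / 13 = 509.9763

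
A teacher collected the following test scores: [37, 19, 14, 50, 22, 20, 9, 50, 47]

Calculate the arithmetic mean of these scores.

29.7778

Step 1: Sum all values: 37 + 19 + 14 + 50 + 22 + 20 + 9 + 50 + 47 = 268
Step 2: Count the number of values: n = 9
Step 3: Mean = sum / n = 268 / 9 = 29.7778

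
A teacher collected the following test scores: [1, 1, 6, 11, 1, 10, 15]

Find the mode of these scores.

1

Step 1: Count the frequency of each value:
  1: appears 3 time(s)
  6: appears 1 time(s)
  10: appears 1 time(s)
  11: appears 1 time(s)
  15: appears 1 time(s)
Step 2: The value 1 appears most frequently (3 times).
Step 3: Mode = 1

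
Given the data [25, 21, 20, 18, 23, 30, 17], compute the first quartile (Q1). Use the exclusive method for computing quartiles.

18

Step 1: Sort the data: [17, 18, 20, 21, 23, 25, 30]
Step 2: n = 7
Step 3: Using the exclusive quartile method:
  Q1 = 18
  Q2 (median) = 21
  Q3 = 25
  IQR = Q3 - Q1 = 25 - 18 = 7
Step 4: Q1 = 18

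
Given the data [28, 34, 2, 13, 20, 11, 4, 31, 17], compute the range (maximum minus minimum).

32

Step 1: Identify the maximum value: max = 34
Step 2: Identify the minimum value: min = 2
Step 3: Range = max - min = 34 - 2 = 32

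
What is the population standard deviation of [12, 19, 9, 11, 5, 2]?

5.4058

Step 1: Compute the mean: 9.6667
Step 2: Sum of squared deviations from the mean: 175.3333
Step 3: Population variance = 175.3333 / 6 = 29.2222
Step 4: Standard deviation = sqrt(29.2222) = 5.4058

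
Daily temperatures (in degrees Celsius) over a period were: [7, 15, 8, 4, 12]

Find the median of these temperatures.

8

Step 1: Sort the data in ascending order: [4, 7, 8, 12, 15]
Step 2: The number of values is n = 5.
Step 3: Since n is odd, the median is the middle value at position 3: 8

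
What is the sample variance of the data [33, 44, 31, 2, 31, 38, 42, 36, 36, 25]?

140.4

Step 1: Compute the mean: (33 + 44 + 31 + 2 + 31 + 38 + 42 + 36 + 36 + 25) / 10 = 31.8
Step 2: Compute squared deviations from the mean:
  (33 - 31.8)^2 = 1.44
  (44 - 31.8)^2 = 148.84
  (31 - 31.8)^2 = 0.64
  (2 - 31.8)^2 = 888.04
  (31 - 31.8)^2 = 0.64
  (38 - 31.8)^2 = 38.44
  (42 - 31.8)^2 = 104.04
  (36 - 31.8)^2 = 17.64
  (36 - 31.8)^2 = 17.64
  (25 - 31.8)^2 = 46.24
Step 3: Sum of squared deviations = 1263.6
Step 4: Sample variance = 1263.6 / 9 = 140.4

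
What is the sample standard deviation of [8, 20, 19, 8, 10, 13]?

5.3666

Step 1: Compute the mean: 13
Step 2: Sum of squared deviations from the mean: 144
Step 3: Sample variance = 144 / 5 = 28.8
Step 4: Standard deviation = sqrt(28.8) = 5.3666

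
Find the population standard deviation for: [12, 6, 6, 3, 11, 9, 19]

4.8655

Step 1: Compute the mean: 9.4286
Step 2: Sum of squared deviations from the mean: 165.7143
Step 3: Population variance = 165.7143 / 7 = 23.6735
Step 4: Standard deviation = sqrt(23.6735) = 4.8655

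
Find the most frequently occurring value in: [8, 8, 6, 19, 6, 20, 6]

6

Step 1: Count the frequency of each value:
  6: appears 3 time(s)
  8: appears 2 time(s)
  19: appears 1 time(s)
  20: appears 1 time(s)
Step 2: The value 6 appears most frequently (3 times).
Step 3: Mode = 6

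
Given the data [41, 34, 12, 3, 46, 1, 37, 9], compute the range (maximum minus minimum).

45

Step 1: Identify the maximum value: max = 46
Step 2: Identify the minimum value: min = 1
Step 3: Range = max - min = 46 - 1 = 45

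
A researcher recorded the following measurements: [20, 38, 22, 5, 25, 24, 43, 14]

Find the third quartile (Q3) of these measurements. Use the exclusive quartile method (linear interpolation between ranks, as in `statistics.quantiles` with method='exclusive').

34.75

Step 1: Sort the data: [5, 14, 20, 22, 24, 25, 38, 43]
Step 2: n = 8
Step 3: Using the exclusive quartile method:
  Q1 = 15.5
  Q2 (median) = 23
  Q3 = 34.75
  IQR = Q3 - Q1 = 34.75 - 15.5 = 19.25
Step 4: Q3 = 34.75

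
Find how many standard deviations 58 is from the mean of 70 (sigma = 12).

-1

Step 1: Recall the z-score formula: z = (x - mu) / sigma
Step 2: Substitute values: z = (58 - 70) / 12
Step 3: z = -12 / 12 = -1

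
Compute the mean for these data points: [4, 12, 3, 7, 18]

8.8

Step 1: Sum all values: 4 + 12 + 3 + 7 + 18 = 44
Step 2: Count the number of values: n = 5
Step 3: Mean = sum / n = 44 / 5 = 8.8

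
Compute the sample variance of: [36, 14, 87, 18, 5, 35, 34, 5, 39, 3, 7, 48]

597.1742

Step 1: Compute the mean: (36 + 14 + 87 + 18 + 5 + 35 + 34 + 5 + 39 + 3 + 7 + 48) / 12 = 27.5833
Step 2: Compute squared deviations from the mean:
  (36 - 27.5833)^2 = 70.8403
  (14 - 27.5833)^2 = 184.5069
  (87 - 27.5833)^2 = 3530.3403
  (18 - 27.5833)^2 = 91.8403
  (5 - 27.5833)^2 = 510.0069
  (35 - 27.5833)^2 = 55.0069
  (34 - 27.5833)^2 = 41.1736
  (5 - 27.5833)^2 = 510.0069
  (39 - 27.5833)^2 = 130.3403
  (3 - 27.5833)^2 = 604.3403
  (7 - 27.5833)^2 = 423.6736
  (48 - 27.5833)^2 = 416.8403
Step 3: Sum of squared deviations = 6568.9167
Step 4: Sample variance = 6568.9167 / 11 = 597.1742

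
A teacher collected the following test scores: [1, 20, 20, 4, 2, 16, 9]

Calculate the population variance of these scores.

59.6327

Step 1: Compute the mean: (1 + 20 + 20 + 4 + 2 + 16 + 9) / 7 = 10.2857
Step 2: Compute squared deviations from the mean:
  (1 - 10.2857)^2 = 86.2245
  (20 - 10.2857)^2 = 94.3673
  (20 - 10.2857)^2 = 94.3673
  (4 - 10.2857)^2 = 39.5102
  (2 - 10.2857)^2 = 68.6531
  (16 - 10.2857)^2 = 32.6531
  (9 - 10.2857)^2 = 1.6531
Step 3: Sum of squared deviations = 417.4286
Step 4: Population variance = 417.4286 / 7 = 59.6327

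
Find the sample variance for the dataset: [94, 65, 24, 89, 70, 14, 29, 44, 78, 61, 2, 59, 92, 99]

996.7253

Step 1: Compute the mean: (94 + 65 + 24 + 89 + 70 + 14 + 29 + 44 + 78 + 61 + 2 + 59 + 92 + 99) / 14 = 58.5714
Step 2: Compute squared deviations from the mean:
  (94 - 58.5714)^2 = 1255.1837
  (65 - 58.5714)^2 = 41.3265
  (24 - 58.5714)^2 = 1195.1837
  (89 - 58.5714)^2 = 925.898
  (70 - 58.5714)^2 = 130.6122
  (14 - 58.5714)^2 = 1986.6122
  (29 - 58.5714)^2 = 874.4694
  (44 - 58.5714)^2 = 212.3265
  (78 - 58.5714)^2 = 377.4694
  (61 - 58.5714)^2 = 5.898
  (2 - 58.5714)^2 = 3200.3265
  (59 - 58.5714)^2 = 0.1837
  (92 - 58.5714)^2 = 1117.4694
  (99 - 58.5714)^2 = 1634.4694
Step 3: Sum of squared deviations = 12957.4286
Step 4: Sample variance = 12957.4286 / 13 = 996.7253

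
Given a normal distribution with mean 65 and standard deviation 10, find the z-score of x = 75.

1

Step 1: Recall the z-score formula: z = (x - mu) / sigma
Step 2: Substitute values: z = (75 - 65) / 10
Step 3: z = 10 / 10 = 1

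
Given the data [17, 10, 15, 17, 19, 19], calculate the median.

17

Step 1: Sort the data in ascending order: [10, 15, 17, 17, 19, 19]
Step 2: The number of values is n = 6.
Step 3: Since n is even, the median is the average of positions 3 and 4:
  Median = (17 + 17) / 2 = 17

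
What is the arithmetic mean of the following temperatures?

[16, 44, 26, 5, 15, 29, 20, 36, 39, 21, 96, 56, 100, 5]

36.2857

Step 1: Sum all values: 16 + 44 + 26 + 5 + 15 + 29 + 20 + 36 + 39 + 21 + 96 + 56 + 100 + 5 = 508
Step 2: Count the number of values: n = 14
Step 3: Mean = sum / n = 508 / 14 = 36.2857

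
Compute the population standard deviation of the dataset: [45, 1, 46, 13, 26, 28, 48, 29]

15.6285

Step 1: Compute the mean: 29.5
Step 2: Sum of squared deviations from the mean: 1954
Step 3: Population variance = 1954 / 8 = 244.25
Step 4: Standard deviation = sqrt(244.25) = 15.6285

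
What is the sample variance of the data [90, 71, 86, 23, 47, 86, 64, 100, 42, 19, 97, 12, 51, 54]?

870.9011

Step 1: Compute the mean: (90 + 71 + 86 + 23 + 47 + 86 + 64 + 100 + 42 + 19 + 97 + 12 + 51 + 54) / 14 = 60.1429
Step 2: Compute squared deviations from the mean:
  (90 - 60.1429)^2 = 891.449
  (71 - 60.1429)^2 = 117.8776
  (86 - 60.1429)^2 = 668.5918
  (23 - 60.1429)^2 = 1379.5918
  (47 - 60.1429)^2 = 172.7347
  (86 - 60.1429)^2 = 668.5918
  (64 - 60.1429)^2 = 14.8776
  (100 - 60.1429)^2 = 1588.5918
  (42 - 60.1429)^2 = 329.1633
  (19 - 60.1429)^2 = 1692.7347
  (97 - 60.1429)^2 = 1358.449
  (12 - 60.1429)^2 = 2317.7347
  (51 - 60.1429)^2 = 83.5918
  (54 - 60.1429)^2 = 37.7347
Step 3: Sum of squared deviations = 11321.7143
Step 4: Sample variance = 11321.7143 / 13 = 870.9011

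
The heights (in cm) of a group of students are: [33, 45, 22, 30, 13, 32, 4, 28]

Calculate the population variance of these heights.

141.8594

Step 1: Compute the mean: (33 + 45 + 22 + 30 + 13 + 32 + 4 + 28) / 8 = 25.875
Step 2: Compute squared deviations from the mean:
  (33 - 25.875)^2 = 50.7656
  (45 - 25.875)^2 = 365.7656
  (22 - 25.875)^2 = 15.0156
  (30 - 25.875)^2 = 17.0156
  (13 - 25.875)^2 = 165.7656
  (32 - 25.875)^2 = 37.5156
  (4 - 25.875)^2 = 478.5156
  (28 - 25.875)^2 = 4.5156
Step 3: Sum of squared deviations = 1134.875
Step 4: Population variance = 1134.875 / 8 = 141.8594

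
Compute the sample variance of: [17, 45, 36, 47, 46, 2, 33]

288.5714

Step 1: Compute the mean: (17 + 45 + 36 + 47 + 46 + 2 + 33) / 7 = 32.2857
Step 2: Compute squared deviations from the mean:
  (17 - 32.2857)^2 = 233.6531
  (45 - 32.2857)^2 = 161.6531
  (36 - 32.2857)^2 = 13.7959
  (47 - 32.2857)^2 = 216.5102
  (46 - 32.2857)^2 = 188.0816
  (2 - 32.2857)^2 = 917.2245
  (33 - 32.2857)^2 = 0.5102
Step 3: Sum of squared deviations = 1731.4286
Step 4: Sample variance = 1731.4286 / 6 = 288.5714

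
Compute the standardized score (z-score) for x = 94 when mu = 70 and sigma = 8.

3

Step 1: Recall the z-score formula: z = (x - mu) / sigma
Step 2: Substitute values: z = (94 - 70) / 8
Step 3: z = 24 / 8 = 3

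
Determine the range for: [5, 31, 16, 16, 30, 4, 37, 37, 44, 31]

40

Step 1: Identify the maximum value: max = 44
Step 2: Identify the minimum value: min = 4
Step 3: Range = max - min = 44 - 4 = 40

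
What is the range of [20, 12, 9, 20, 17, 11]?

11

Step 1: Identify the maximum value: max = 20
Step 2: Identify the minimum value: min = 9
Step 3: Range = max - min = 20 - 9 = 11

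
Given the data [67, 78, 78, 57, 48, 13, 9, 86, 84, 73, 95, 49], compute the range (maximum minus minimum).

86

Step 1: Identify the maximum value: max = 95
Step 2: Identify the minimum value: min = 9
Step 3: Range = max - min = 95 - 9 = 86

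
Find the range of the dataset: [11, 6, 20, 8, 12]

14

Step 1: Identify the maximum value: max = 20
Step 2: Identify the minimum value: min = 6
Step 3: Range = max - min = 20 - 6 = 14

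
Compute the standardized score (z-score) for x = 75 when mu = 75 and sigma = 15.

0

Step 1: Recall the z-score formula: z = (x - mu) / sigma
Step 2: Substitute values: z = (75 - 75) / 15
Step 3: z = 0 / 15 = 0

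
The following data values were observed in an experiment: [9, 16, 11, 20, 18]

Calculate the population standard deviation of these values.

4.1665

Step 1: Compute the mean: 14.8
Step 2: Sum of squared deviations from the mean: 86.8
Step 3: Population variance = 86.8 / 5 = 17.36
Step 4: Standard deviation = sqrt(17.36) = 4.1665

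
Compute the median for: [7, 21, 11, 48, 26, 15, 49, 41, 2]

21

Step 1: Sort the data in ascending order: [2, 7, 11, 15, 21, 26, 41, 48, 49]
Step 2: The number of values is n = 9.
Step 3: Since n is odd, the median is the middle value at position 5: 21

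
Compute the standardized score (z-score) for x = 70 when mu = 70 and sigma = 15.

0

Step 1: Recall the z-score formula: z = (x - mu) / sigma
Step 2: Substitute values: z = (70 - 70) / 15
Step 3: z = 0 / 15 = 0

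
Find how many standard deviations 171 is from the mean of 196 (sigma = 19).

-1.3158

Step 1: Recall the z-score formula: z = (x - mu) / sigma
Step 2: Substitute values: z = (171 - 196) / 19
Step 3: z = -25 / 19 = -1.3158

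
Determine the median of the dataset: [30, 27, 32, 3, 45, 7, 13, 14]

20.5

Step 1: Sort the data in ascending order: [3, 7, 13, 14, 27, 30, 32, 45]
Step 2: The number of values is n = 8.
Step 3: Since n is even, the median is the average of positions 4 and 5:
  Median = (14 + 27) / 2 = 20.5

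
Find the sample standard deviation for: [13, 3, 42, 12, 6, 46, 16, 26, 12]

15.298

Step 1: Compute the mean: 19.5556
Step 2: Sum of squared deviations from the mean: 1872.2222
Step 3: Sample variance = 1872.2222 / 8 = 234.0278
Step 4: Standard deviation = sqrt(234.0278) = 15.298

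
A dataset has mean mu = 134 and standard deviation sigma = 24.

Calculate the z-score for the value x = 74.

-2.5

Step 1: Recall the z-score formula: z = (x - mu) / sigma
Step 2: Substitute values: z = (74 - 134) / 24
Step 3: z = -60 / 24 = -2.5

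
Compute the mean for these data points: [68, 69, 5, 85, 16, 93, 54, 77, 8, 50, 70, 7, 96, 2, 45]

49.6667

Step 1: Sum all values: 68 + 69 + 5 + 85 + 16 + 93 + 54 + 77 + 8 + 50 + 70 + 7 + 96 + 2 + 45 = 745
Step 2: Count the number of values: n = 15
Step 3: Mean = sum / n = 745 / 15 = 49.6667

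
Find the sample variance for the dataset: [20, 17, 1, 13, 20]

62.7

Step 1: Compute the mean: (20 + 17 + 1 + 13 + 20) / 5 = 14.2
Step 2: Compute squared deviations from the mean:
  (20 - 14.2)^2 = 33.64
  (17 - 14.2)^2 = 7.84
  (1 - 14.2)^2 = 174.24
  (13 - 14.2)^2 = 1.44
  (20 - 14.2)^2 = 33.64
Step 3: Sum of squared deviations = 250.8
Step 4: Sample variance = 250.8 / 4 = 62.7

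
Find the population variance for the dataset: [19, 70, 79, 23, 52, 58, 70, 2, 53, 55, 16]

603.4215

Step 1: Compute the mean: (19 + 70 + 79 + 23 + 52 + 58 + 70 + 2 + 53 + 55 + 16) / 11 = 45.1818
Step 2: Compute squared deviations from the mean:
  (19 - 45.1818)^2 = 685.4876
  (70 - 45.1818)^2 = 615.9421
  (79 - 45.1818)^2 = 1143.6694
  (23 - 45.1818)^2 = 492.0331
  (52 - 45.1818)^2 = 46.4876
  (58 - 45.1818)^2 = 164.3058
  (70 - 45.1818)^2 = 615.9421
  (2 - 45.1818)^2 = 1864.6694
  (53 - 45.1818)^2 = 61.124
  (55 - 45.1818)^2 = 96.3967
  (16 - 45.1818)^2 = 851.5785
Step 3: Sum of squared deviations = 6637.6364
Step 4: Population variance = 6637.6364 / 11 = 603.4215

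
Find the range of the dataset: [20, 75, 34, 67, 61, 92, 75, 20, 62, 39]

72

Step 1: Identify the maximum value: max = 92
Step 2: Identify the minimum value: min = 20
Step 3: Range = max - min = 92 - 20 = 72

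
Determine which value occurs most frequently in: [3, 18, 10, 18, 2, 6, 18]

18

Step 1: Count the frequency of each value:
  2: appears 1 time(s)
  3: appears 1 time(s)
  6: appears 1 time(s)
  10: appears 1 time(s)
  18: appears 3 time(s)
Step 2: The value 18 appears most frequently (3 times).
Step 3: Mode = 18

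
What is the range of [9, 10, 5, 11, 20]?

15

Step 1: Identify the maximum value: max = 20
Step 2: Identify the minimum value: min = 5
Step 3: Range = max - min = 20 - 5 = 15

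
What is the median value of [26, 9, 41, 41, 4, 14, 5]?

14

Step 1: Sort the data in ascending order: [4, 5, 9, 14, 26, 41, 41]
Step 2: The number of values is n = 7.
Step 3: Since n is odd, the median is the middle value at position 4: 14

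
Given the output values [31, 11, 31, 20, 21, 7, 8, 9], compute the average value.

17.25

Step 1: Sum all values: 31 + 11 + 31 + 20 + 21 + 7 + 8 + 9 = 138
Step 2: Count the number of values: n = 8
Step 3: Mean = sum / n = 138 / 8 = 17.25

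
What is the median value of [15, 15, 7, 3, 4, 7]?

7

Step 1: Sort the data in ascending order: [3, 4, 7, 7, 15, 15]
Step 2: The number of values is n = 6.
Step 3: Since n is even, the median is the average of positions 3 and 4:
  Median = (7 + 7) / 2 = 7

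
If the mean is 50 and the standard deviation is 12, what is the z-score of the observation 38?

-1

Step 1: Recall the z-score formula: z = (x - mu) / sigma
Step 2: Substitute values: z = (38 - 50) / 12
Step 3: z = -12 / 12 = -1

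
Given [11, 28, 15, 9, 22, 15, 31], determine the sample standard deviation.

8.46

Step 1: Compute the mean: 18.7143
Step 2: Sum of squared deviations from the mean: 429.4286
Step 3: Sample variance = 429.4286 / 6 = 71.5714
Step 4: Standard deviation = sqrt(71.5714) = 8.46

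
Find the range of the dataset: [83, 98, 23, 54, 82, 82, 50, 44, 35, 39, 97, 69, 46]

75

Step 1: Identify the maximum value: max = 98
Step 2: Identify the minimum value: min = 23
Step 3: Range = max - min = 98 - 23 = 75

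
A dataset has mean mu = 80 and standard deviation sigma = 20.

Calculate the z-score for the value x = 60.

-1

Step 1: Recall the z-score formula: z = (x - mu) / sigma
Step 2: Substitute values: z = (60 - 80) / 20
Step 3: z = -20 / 20 = -1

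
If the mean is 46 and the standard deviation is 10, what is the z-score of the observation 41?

-0.5

Step 1: Recall the z-score formula: z = (x - mu) / sigma
Step 2: Substitute values: z = (41 - 46) / 10
Step 3: z = -5 / 10 = -0.5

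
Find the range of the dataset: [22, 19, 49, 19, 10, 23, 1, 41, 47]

48

Step 1: Identify the maximum value: max = 49
Step 2: Identify the minimum value: min = 1
Step 3: Range = max - min = 49 - 1 = 48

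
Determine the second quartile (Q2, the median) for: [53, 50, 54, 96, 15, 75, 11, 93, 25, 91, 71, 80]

62.5

Step 1: Sort the data: [11, 15, 25, 50, 53, 54, 71, 75, 80, 91, 93, 96]
Step 2: n = 12
Step 3: Q2 is the median. Since n is even, it is the average of the values at positions 6 and 7:
  Q2 = (54 + 71) / 2 = 62.5
Step 4: Q2 = 62.5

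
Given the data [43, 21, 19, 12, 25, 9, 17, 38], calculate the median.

20

Step 1: Sort the data in ascending order: [9, 12, 17, 19, 21, 25, 38, 43]
Step 2: The number of values is n = 8.
Step 3: Since n is even, the median is the average of positions 4 and 5:
  Median = (19 + 21) / 2 = 20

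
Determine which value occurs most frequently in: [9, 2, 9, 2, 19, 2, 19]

2

Step 1: Count the frequency of each value:
  2: appears 3 time(s)
  9: appears 2 time(s)
  19: appears 2 time(s)
Step 2: The value 2 appears most frequently (3 times).
Step 3: Mode = 2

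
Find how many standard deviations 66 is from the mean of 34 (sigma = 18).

1.7778

Step 1: Recall the z-score formula: z = (x - mu) / sigma
Step 2: Substitute values: z = (66 - 34) / 18
Step 3: z = 32 / 18 = 1.7778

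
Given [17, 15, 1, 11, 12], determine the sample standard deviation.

6.1806

Step 1: Compute the mean: 11.2
Step 2: Sum of squared deviations from the mean: 152.8
Step 3: Sample variance = 152.8 / 4 = 38.2
Step 4: Standard deviation = sqrt(38.2) = 6.1806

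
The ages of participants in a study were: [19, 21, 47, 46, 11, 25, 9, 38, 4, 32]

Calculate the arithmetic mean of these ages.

25.2

Step 1: Sum all values: 19 + 21 + 47 + 46 + 11 + 25 + 9 + 38 + 4 + 32 = 252
Step 2: Count the number of values: n = 10
Step 3: Mean = sum / n = 252 / 10 = 25.2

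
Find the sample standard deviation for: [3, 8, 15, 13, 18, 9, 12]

4.9473

Step 1: Compute the mean: 11.1429
Step 2: Sum of squared deviations from the mean: 146.8571
Step 3: Sample variance = 146.8571 / 6 = 24.4762
Step 4: Standard deviation = sqrt(24.4762) = 4.9473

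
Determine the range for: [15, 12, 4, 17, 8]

13

Step 1: Identify the maximum value: max = 17
Step 2: Identify the minimum value: min = 4
Step 3: Range = max - min = 17 - 4 = 13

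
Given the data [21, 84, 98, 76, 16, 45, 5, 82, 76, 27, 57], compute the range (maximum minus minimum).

93

Step 1: Identify the maximum value: max = 98
Step 2: Identify the minimum value: min = 5
Step 3: Range = max - min = 98 - 5 = 93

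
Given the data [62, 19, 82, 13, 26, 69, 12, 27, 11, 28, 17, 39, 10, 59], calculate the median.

26.5

Step 1: Sort the data in ascending order: [10, 11, 12, 13, 17, 19, 26, 27, 28, 39, 59, 62, 69, 82]
Step 2: The number of values is n = 14.
Step 3: Since n is even, the median is the average of positions 7 and 8:
  Median = (26 + 27) / 2 = 26.5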